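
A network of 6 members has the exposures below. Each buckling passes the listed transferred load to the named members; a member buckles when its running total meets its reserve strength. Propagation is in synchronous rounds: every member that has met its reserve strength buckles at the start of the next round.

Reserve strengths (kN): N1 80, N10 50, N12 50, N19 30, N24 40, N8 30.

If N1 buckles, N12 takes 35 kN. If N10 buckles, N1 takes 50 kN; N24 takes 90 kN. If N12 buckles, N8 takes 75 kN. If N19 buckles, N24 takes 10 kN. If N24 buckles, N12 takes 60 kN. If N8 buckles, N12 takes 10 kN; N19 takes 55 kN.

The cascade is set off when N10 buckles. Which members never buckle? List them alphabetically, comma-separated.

N1

Round 1 — N10 buckles (initial).
  N1: +50 → 50 < 80
  N24: +90 → 90 ≥ 40
Round 2 — N24 buckles.
  N12: +60 → 60 ≥ 50
Round 3 — N12 buckles.
  N8: +75 → 75 ≥ 30
Round 4 — N8 buckles.
  N19: +55 → 55 ≥ 30
Round 5 — N19 buckles.
No further bucklings.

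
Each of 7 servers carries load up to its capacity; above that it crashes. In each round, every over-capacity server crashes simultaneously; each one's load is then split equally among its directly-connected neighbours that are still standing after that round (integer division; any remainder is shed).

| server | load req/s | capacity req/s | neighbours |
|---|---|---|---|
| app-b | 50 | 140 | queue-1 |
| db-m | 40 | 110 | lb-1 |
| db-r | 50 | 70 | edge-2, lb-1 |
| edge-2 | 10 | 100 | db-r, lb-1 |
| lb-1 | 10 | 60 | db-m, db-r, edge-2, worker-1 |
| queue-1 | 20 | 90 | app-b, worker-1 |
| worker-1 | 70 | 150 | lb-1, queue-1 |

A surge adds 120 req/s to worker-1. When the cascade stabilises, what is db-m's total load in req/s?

75

Round 1 — worker-1 at 190 > 150. worker-1 crashes.
  worker-1 sheds 190 req/s to lb-1, queue-1: 95 each.
    lb-1: 10+95 = 105 > 60
    queue-1: 20+95 = 115 > 90
Round 2 — lb-1, queue-1 crash.
  lb-1 sheds 105 req/s to db-m, db-r, edge-2: 35 each.
    db-m: 40+35 = 75 ≤ 110
    db-r: 50+35 = 85 > 70
    edge-2: 10+35 = 45 ≤ 100
  queue-1 sheds 115 req/s to app-b: 115 each.
    app-b: 50+115 = 165 > 140
Round 3 — app-b, db-r crash.
  app-b sheds 165 req/s: no online neighbours, lost.
  db-r sheds 85 req/s to edge-2: 85 each.
    edge-2: 45+85 = 130 > 100
Round 4 — edge-2 crashes.
  edge-2 sheds 130 req/s: no online neighbours, lost.
No further crashes.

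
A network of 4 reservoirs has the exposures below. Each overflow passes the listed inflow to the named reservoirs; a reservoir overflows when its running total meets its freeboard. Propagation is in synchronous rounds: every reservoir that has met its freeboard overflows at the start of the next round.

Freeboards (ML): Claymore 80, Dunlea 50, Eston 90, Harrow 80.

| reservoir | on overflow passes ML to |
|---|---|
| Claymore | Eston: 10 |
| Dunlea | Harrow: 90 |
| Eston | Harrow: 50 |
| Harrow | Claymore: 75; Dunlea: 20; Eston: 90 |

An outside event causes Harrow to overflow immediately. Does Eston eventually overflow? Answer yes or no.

Round 1 — Harrow overflows (initial).
  Claymore: +75 → 75 < 80
  Dunlea: +20 → 20 < 50
  Eston: +90 → 90 ≥ 90
Round 2 — Eston overflows.
No further overflows.

yes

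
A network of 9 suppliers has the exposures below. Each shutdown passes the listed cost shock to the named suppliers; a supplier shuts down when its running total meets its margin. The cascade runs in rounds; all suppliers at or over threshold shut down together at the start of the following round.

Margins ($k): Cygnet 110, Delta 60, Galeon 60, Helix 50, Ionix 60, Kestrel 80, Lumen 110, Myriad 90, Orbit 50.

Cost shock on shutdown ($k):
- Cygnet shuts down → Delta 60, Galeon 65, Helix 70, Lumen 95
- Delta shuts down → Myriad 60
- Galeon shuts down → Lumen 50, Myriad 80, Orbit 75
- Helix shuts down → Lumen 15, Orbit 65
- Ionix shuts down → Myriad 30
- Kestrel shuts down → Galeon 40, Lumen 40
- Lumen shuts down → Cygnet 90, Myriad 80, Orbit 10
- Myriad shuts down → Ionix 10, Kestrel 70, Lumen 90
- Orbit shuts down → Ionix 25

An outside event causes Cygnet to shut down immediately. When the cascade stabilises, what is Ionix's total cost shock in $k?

Round 1 — Cygnet shuts down (initial).
  Delta: +60 → 60 ≥ 60
  Galeon: +65 → 65 ≥ 60
  Helix: +70 → 70 ≥ 50
  Lumen: +95 → 95 < 110
Round 2 — Delta, Galeon, Helix shut down.
  Lumen: +50+15 → 160 ≥ 110
  Myriad: +60+80 → 140 ≥ 90
  Orbit: +75+65 → 140 ≥ 50
Round 3 — Lumen, Myriad, Orbit shut down.
  Ionix: +10+25 → 35 < 60
  Kestrel: +70 → 70 < 80
No further shutdowns.

35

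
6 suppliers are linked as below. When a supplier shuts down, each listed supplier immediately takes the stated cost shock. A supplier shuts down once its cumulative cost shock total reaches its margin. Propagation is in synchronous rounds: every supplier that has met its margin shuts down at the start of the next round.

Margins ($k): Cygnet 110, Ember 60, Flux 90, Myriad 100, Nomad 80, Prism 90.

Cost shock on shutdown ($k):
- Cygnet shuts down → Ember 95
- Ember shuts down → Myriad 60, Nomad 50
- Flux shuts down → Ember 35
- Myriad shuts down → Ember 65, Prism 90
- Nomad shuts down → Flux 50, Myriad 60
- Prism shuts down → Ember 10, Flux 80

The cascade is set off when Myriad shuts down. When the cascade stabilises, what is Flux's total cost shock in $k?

80

Round 1 — Myriad shuts down (initial).
  Ember: +65 → 65 ≥ 60
  Prism: +90 → 90 ≥ 90
Round 2 — Ember, Prism shut down.
  Flux: +80 → 80 < 90
  Nomad: +50 → 50 < 80
No further shutdowns.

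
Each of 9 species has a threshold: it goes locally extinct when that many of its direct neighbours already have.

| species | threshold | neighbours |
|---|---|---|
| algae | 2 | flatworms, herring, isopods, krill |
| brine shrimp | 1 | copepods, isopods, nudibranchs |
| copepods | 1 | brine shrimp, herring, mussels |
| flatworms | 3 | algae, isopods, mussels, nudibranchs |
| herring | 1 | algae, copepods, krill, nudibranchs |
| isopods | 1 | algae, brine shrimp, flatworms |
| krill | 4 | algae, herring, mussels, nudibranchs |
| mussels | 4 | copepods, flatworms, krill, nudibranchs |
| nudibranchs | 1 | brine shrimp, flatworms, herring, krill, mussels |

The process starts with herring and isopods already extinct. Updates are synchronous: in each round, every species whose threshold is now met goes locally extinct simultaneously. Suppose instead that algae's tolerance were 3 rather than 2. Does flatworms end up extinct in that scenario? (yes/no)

no

With algae's tolerance at 3:
Round 1 — herring, isopods go locally extinct (initial).
Round 2 — checking thresholds:
  algae: 2 of 4 neighbours < 3, holds.
  brine shrimp: 1 of 3 neighbours ≥ 1, goes locally extinct.
  copepods: 1 of 3 neighbours ≥ 1, goes locally extinct.
  flatworms: 1 of 4 neighbours < 3, holds.
  krill: 1 of 4 neighbours < 4, holds.
  nudibranchs: 1 of 5 neighbours ≥ 1, goes locally extinct.
Round 3 — no new extinctions; cascade stops.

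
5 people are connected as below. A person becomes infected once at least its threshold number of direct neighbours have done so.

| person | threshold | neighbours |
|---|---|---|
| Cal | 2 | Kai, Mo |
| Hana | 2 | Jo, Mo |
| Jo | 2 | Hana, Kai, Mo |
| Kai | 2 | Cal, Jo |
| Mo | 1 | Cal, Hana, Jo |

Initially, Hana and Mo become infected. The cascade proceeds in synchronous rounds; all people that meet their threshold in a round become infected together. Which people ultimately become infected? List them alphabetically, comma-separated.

Hana, Jo, Mo

Round 1 — Hana, Mo become infected (initial).
Round 2 — checking thresholds:
  Cal: 1 of 2 neighbours < 2, below threshold.
  Jo: 2 of 3 neighbours ≥ 2, becomes infected.
Round 3 — no new infections; cascade stops.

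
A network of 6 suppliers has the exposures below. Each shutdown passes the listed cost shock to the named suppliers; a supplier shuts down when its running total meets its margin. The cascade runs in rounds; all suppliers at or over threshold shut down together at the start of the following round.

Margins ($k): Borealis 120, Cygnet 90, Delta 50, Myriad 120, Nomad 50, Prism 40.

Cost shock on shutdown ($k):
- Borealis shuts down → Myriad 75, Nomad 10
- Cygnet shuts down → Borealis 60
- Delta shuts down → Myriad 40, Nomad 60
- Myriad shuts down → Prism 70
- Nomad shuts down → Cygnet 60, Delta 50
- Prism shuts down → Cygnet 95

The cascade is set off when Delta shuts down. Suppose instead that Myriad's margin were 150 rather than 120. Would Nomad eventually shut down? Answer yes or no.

yes

With Myriad's margin at 150:
Round 1 — Delta shuts down (initial).
  Myriad: +40 → 40 < 150
  Nomad: +60 → 60 ≥ 50
Round 2 — Nomad shuts down.
  Cygnet: +60 → 60 < 90
No further shutdowns.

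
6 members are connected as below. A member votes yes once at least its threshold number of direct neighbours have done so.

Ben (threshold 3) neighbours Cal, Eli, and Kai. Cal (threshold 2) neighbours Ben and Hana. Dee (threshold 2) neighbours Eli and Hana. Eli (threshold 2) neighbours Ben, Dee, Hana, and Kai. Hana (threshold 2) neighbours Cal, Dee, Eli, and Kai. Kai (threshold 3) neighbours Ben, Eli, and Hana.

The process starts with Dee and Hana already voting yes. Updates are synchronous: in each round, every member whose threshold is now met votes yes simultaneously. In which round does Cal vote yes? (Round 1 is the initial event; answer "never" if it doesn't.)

never

Round 1 — Dee, Hana vote yes (initial).
Round 2 — checking thresholds:
  Cal: 1 of 2 neighbours < 2, below threshold.
  Eli: 2 of 4 neighbours ≥ 2, votes yes.
  Kai: 1 of 3 neighbours < 3, below threshold.
Round 3 — no new yes votes; cascade stops.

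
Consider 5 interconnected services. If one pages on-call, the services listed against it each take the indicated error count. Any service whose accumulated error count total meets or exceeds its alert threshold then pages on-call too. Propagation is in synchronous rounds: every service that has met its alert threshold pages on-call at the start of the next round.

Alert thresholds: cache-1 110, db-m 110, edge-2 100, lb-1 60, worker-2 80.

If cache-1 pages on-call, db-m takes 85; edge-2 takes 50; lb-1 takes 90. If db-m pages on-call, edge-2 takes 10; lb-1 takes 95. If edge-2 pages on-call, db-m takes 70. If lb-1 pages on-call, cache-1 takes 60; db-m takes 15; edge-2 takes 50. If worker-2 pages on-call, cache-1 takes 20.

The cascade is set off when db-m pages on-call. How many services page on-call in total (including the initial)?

Round 1 — db-m pages on-call (initial).
  edge-2: +10 → 10 < 100
  lb-1: +95 → 95 ≥ 60
Round 2 — lb-1 pages on-call.
  cache-1: +60 → 60 < 110
  edge-2: +50 → 60 < 100
No further pages.

2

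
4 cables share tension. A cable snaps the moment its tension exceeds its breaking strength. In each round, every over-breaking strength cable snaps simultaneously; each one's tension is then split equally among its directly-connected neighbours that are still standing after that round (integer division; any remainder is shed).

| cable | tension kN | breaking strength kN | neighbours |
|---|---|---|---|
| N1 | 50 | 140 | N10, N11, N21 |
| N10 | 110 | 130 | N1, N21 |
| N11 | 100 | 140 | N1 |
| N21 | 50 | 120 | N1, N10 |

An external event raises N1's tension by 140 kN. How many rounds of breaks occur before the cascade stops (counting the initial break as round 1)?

3

Round 1 — N1 at 190 > 140. N1 snaps.
  N1 sheds 190 kN to N10, N11, N21: 63 each (1 lost).
    N10: 110+63 = 173 > 130
    N11: 100+63 = 163 > 140
    N21: 50+63 = 113 ≤ 120
Round 2 — N10, N11 snap.
  N10 sheds 173 kN to N21: 173 each.
    N21: 113+173 = 286 > 120
  N11 sheds 163 kN: no online neighbours, lost.
Round 3 — N21 snaps.
  N21 sheds 286 kN: no online neighbours, lost.
No further breaks.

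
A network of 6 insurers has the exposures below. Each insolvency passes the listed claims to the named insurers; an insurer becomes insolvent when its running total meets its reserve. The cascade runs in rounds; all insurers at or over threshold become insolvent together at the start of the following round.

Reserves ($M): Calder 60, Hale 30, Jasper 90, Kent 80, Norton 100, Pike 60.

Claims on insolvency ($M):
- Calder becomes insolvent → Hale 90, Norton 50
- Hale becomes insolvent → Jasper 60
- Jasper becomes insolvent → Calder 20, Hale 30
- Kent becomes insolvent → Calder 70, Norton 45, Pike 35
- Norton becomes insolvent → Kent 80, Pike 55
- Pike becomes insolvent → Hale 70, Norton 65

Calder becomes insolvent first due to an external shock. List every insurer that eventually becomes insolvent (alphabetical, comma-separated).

Calder, Hale

Round 1 — Calder becomes insolvent (initial).
  Hale: +90 → 90 ≥ 30
  Norton: +50 → 50 < 100
Round 2 — Hale becomes insolvent.
  Jasper: +60 → 60 < 90
No further insolvencies.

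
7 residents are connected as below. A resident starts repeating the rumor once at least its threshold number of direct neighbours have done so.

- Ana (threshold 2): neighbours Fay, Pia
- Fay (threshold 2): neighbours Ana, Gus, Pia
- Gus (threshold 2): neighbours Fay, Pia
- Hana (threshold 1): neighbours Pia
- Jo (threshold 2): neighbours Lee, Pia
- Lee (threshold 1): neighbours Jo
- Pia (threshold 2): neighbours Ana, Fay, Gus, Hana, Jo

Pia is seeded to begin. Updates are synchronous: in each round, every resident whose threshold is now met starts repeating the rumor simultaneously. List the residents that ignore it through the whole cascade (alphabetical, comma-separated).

Round 1 — Pia starts repeating the rumor (initial).
Round 2 — checking thresholds:
  Ana: 1 of 2 neighbours < 2, holds.
  Fay: 1 of 3 neighbours < 2, holds.
  Gus: 1 of 2 neighbours < 2, holds.
  Hana: 1 of 1 neighbours ≥ 1, starts repeating the rumor.
  Jo: 1 of 2 neighbours < 2, holds.
Round 3 — no new spreads; cascade stops.

Ana, Fay, Gus, Jo, Lee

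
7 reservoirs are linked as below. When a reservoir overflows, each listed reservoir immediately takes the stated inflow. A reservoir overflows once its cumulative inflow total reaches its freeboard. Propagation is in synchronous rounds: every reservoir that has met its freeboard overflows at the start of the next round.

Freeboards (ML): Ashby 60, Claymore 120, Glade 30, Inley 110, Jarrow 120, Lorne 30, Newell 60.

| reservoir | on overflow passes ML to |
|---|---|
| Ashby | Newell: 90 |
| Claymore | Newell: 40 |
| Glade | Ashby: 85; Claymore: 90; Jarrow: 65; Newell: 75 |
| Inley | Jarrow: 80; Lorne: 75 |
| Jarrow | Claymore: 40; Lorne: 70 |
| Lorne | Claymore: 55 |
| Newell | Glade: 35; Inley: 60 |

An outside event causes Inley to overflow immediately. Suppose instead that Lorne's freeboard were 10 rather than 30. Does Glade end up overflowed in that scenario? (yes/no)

With Lorne's freeboard at 10:
Round 1 — Inley overflows (initial).
  Jarrow: +80 → 80 < 120
  Lorne: +75 → 75 ≥ 10
Round 2 — Lorne overflows.
  Claymore: +55 → 55 < 120
No further overflows.

no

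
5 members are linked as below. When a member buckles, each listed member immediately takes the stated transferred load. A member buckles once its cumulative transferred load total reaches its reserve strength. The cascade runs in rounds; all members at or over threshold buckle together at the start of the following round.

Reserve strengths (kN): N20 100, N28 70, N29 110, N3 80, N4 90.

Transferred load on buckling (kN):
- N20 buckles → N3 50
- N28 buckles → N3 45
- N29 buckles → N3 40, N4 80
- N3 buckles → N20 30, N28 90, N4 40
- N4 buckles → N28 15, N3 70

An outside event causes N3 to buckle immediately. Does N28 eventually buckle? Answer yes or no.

yes

Round 1 — N3 buckles (initial).
  N20: +30 → 30 < 100
  N28: +90 → 90 ≥ 70
  N4: +40 → 40 < 90
Round 2 — N28 buckles.
No further bucklings.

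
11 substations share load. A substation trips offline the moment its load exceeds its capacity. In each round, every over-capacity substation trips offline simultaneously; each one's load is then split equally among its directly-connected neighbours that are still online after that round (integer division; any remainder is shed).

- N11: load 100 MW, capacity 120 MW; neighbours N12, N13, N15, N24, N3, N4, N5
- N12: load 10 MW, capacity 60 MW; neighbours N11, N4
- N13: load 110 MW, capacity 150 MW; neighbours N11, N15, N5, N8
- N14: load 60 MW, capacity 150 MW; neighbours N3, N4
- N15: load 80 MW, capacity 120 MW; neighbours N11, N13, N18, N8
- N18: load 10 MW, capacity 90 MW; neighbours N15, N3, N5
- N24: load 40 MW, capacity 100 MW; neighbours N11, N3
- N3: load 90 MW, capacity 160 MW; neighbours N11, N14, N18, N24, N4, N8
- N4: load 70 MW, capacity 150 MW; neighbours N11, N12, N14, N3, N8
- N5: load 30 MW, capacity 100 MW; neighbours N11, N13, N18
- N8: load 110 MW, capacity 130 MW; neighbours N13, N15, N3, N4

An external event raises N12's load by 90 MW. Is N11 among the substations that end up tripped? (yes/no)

Round 1 — N12 at 100 > 60. N12 trips offline.
  N12 sheds 100 MW to N11, N4: 50 each.
    N11: 100+50 = 150 > 120
    N4: 70+50 = 120 ≤ 150
Round 2 — N11 trips offline.
  N11 sheds 150 MW to N13, N15, N24, N3, N4, N5: 25 each.
    N13: 110+25 = 135 ≤ 150
    N15: 80+25 = 105 ≤ 120
    N24: 40+25 = 65 ≤ 100
    N3: 90+25 = 115 ≤ 160
    N4: 120+25 = 145 ≤ 150
    N5: 30+25 = 55 ≤ 100
No further trips.

yes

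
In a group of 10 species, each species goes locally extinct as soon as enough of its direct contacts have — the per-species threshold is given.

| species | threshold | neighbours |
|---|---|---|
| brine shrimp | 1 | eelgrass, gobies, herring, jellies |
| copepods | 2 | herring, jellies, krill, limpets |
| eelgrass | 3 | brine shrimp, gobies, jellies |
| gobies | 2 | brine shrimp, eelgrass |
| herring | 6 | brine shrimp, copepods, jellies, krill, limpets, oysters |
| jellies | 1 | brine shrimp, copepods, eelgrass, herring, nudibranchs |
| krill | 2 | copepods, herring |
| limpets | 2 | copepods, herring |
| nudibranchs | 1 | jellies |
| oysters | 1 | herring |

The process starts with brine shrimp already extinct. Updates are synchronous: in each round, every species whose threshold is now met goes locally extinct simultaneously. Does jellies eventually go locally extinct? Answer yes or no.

Round 1 — brine shrimp goes locally extinct (initial).
Round 2 — checking thresholds:
  eelgrass: 1 of 3 neighbours < 3, below threshold.
  gobies: 1 of 2 neighbours < 2, below threshold.
  herring: 1 of 6 neighbours < 6, below threshold.
  jellies: 1 of 5 neighbours ≥ 1, goes locally extinct.
Round 3 — checking thresholds:
  copepods: 1 of 4 neighbours < 2, below threshold.
  eelgrass: 2 of 3 neighbours < 3, below threshold.
  gobies: 1 of 2 neighbours < 2, below threshold.
  herring: 2 of 6 neighbours < 6, below threshold.
  nudibranchs: 1 of 1 neighbours ≥ 1, goes locally extinct.
Round 4 — no new extinctions; cascade stops.

yes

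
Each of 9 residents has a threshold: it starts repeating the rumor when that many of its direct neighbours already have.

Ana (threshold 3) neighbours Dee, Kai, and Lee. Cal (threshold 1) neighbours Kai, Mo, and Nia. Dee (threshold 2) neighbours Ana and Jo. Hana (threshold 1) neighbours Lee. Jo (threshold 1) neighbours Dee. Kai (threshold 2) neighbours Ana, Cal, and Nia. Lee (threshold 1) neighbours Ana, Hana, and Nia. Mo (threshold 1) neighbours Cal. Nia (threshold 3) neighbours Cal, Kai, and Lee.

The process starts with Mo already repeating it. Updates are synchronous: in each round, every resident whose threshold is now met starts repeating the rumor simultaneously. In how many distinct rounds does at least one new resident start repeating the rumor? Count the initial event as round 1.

2

Round 1 — Mo starts repeating the rumor (initial).
Round 2 — checking thresholds:
  Cal: 1 of 3 neighbours ≥ 1, starts repeating the rumor.
Round 3 — no new spreads; cascade stops.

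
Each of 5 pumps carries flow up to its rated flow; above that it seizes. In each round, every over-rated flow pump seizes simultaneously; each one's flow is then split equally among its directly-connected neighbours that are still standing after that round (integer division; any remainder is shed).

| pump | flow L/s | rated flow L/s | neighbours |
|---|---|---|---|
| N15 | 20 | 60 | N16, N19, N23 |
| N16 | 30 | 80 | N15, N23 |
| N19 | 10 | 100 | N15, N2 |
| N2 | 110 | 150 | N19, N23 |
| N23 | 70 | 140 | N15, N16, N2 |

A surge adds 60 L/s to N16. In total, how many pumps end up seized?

Round 1 — N16 at 90 > 80. N16 seizes.
  N16 sheds 90 L/s to N15, N23: 45 each.
    N15: 20+45 = 65 > 60
    N23: 70+45 = 115 ≤ 140
Round 2 — N15 seizes.
  N15 sheds 65 L/s to N19, N23: 32 each (1 lost).
    N19: 10+32 = 42 ≤ 100
    N23: 115+32 = 147 > 140
Round 3 — N23 seizes.
  N23 sheds 147 L/s to N2: 147 each.
    N2: 110+147 = 257 > 150
Round 4 — N2 seizes.
  N2 sheds 257 L/s to N19: 257 each.
    N19: 42+257 = 299 > 100
Round 5 — N19 seizes.
  N19 sheds 299 L/s: no online neighbours, lost.
No further seizures.

5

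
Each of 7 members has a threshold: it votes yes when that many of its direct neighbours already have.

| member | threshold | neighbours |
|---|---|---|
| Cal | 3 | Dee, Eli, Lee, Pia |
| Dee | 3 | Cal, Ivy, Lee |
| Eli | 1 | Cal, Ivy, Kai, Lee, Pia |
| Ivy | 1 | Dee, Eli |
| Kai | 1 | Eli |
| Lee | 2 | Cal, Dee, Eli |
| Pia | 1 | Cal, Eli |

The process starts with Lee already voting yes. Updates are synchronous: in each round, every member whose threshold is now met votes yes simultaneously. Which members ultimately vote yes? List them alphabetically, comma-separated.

Round 1 — Lee votes yes (initial).
Round 2 — checking thresholds:
  Cal: 1 of 4 neighbours < 3, holds.
  Dee: 1 of 3 neighbours < 3, holds.
  Eli: 1 of 5 neighbours ≥ 1, votes yes.
Round 3 — checking thresholds:
  Cal: 2 of 4 neighbours < 3, holds.
  Dee: 1 of 3 neighbours < 3, holds.
  Ivy: 1 of 2 neighbours ≥ 1, votes yes.
  Kai: 1 of 1 neighbours ≥ 1, votes yes.
  Pia: 1 of 2 neighbours ≥ 1, votes yes.
Round 4 — checking thresholds:
  Cal: 3 of 4 neighbours ≥ 3, votes yes.
  Dee: 2 of 3 neighbours < 3, holds.
Round 5 — checking thresholds:
  Dee: 3 of 3 neighbours ≥ 3, votes yes.
Round 6 — no new yes votes; cascade stops.

Cal, Dee, Eli, Ivy, Kai, Lee, Pia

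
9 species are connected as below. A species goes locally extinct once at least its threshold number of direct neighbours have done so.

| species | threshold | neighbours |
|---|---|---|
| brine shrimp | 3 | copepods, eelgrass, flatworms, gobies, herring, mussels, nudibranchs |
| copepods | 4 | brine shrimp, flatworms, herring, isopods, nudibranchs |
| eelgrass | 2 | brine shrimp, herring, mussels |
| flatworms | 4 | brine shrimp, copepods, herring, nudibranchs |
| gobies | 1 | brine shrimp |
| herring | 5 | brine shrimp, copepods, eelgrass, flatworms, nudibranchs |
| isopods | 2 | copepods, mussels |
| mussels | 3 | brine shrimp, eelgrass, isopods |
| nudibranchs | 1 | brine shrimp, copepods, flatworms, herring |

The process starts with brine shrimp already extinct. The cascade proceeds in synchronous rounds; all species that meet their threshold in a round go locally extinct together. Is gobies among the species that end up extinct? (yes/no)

Round 1 — brine shrimp goes locally extinct (initial).
Round 2 — checking thresholds:
  copepods: 1 of 5 neighbours < 4, below threshold.
  eelgrass: 1 of 3 neighbours < 2, below threshold.
  flatworms: 1 of 4 neighbours < 4, below threshold.
  gobies: 1 of 1 neighbours ≥ 1, goes locally extinct.
  herring: 1 of 5 neighbours < 5, below threshold.
  mussels: 1 of 3 neighbours < 3, below threshold.
  nudibranchs: 1 of 4 neighbours ≥ 1, goes locally extinct.
Round 3 — no new extinctions; cascade stops.

yes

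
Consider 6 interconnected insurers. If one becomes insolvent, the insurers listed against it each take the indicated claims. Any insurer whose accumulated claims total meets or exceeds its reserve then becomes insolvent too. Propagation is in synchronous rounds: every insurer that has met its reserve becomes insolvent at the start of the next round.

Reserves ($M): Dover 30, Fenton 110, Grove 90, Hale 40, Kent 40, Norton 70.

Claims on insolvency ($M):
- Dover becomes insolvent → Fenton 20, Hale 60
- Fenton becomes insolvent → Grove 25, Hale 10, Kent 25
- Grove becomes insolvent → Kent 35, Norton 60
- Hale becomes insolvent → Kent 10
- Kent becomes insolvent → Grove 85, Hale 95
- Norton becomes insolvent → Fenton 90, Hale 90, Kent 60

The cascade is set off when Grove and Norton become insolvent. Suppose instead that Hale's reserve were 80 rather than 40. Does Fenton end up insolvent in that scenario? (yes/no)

With Hale's reserve at 80:
Round 1 — Grove, Norton become insolvent (initial).
  Fenton: +90 → 90 < 110
  Hale: +90 → 90 ≥ 80
  Kent: +35+60 → 95 ≥ 40
Round 2 — Hale, Kent become insolvent.
No further insolvencies.

no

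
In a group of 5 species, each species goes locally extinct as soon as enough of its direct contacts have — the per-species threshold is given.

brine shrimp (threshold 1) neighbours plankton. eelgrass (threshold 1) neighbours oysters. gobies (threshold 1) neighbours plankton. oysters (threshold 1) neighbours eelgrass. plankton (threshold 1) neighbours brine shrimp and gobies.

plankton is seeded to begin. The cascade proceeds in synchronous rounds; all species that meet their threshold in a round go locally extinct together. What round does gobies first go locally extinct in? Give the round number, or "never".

Round 1 — plankton goes locally extinct (initial).
Round 2 — checking thresholds:
  brine shrimp: 1 of 1 neighbours ≥ 1, goes locally extinct.
  gobies: 1 of 1 neighbours ≥ 1, goes locally extinct.
Round 3 — no new extinctions; cascade stops.

2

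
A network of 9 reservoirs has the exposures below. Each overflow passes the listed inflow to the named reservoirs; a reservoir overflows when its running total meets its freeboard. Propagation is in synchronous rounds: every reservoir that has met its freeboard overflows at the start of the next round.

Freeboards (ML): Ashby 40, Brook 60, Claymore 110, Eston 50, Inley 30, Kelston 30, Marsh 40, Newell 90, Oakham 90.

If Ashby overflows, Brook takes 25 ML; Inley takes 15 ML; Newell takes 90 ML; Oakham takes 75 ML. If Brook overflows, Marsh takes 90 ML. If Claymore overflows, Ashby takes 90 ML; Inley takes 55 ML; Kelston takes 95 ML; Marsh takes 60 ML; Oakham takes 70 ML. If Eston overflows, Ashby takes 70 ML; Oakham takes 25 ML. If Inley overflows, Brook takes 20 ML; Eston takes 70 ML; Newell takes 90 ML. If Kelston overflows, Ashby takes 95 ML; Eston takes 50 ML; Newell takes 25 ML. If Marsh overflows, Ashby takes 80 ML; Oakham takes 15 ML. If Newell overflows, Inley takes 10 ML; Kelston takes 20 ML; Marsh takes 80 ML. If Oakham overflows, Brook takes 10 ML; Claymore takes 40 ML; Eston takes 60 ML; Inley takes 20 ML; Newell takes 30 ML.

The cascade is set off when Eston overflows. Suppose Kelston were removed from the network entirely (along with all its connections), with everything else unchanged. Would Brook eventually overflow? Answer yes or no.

no

With Kelston removed:
Round 1 — Eston overflows (initial).
  Ashby: +70 → 70 ≥ 40
  Oakham: +25 → 25 < 90
Round 2 — Ashby overflows.
  Brook: +25 → 25 < 60
  Inley: +15 → 15 < 30
  Newell: +90 → 90 ≥ 90
  Oakham: +75 → 100 ≥ 90
Round 3 — Newell, Oakham overflow.
  Brook: +10 → 35 < 60
  Claymore: +40 → 40 < 110
  Inley: +10+20 → 45 ≥ 30
  Marsh: +80 → 80 ≥ 40
Round 4 — Inley, Marsh overflow.
  Brook: +20 → 55 < 60
No further overflows.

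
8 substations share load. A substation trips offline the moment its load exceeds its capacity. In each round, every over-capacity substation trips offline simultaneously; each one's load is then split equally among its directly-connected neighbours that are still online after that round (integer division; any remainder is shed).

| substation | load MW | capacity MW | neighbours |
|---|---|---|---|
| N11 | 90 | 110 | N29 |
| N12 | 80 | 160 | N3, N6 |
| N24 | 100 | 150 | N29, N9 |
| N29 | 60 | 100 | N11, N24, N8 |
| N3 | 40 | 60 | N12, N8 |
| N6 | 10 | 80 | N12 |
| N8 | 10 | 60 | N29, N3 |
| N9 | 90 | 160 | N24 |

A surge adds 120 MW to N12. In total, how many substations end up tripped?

Round 1 — N12 at 200 > 160. N12 trips offline.
  N12 sheds 200 MW to N3, N6: 100 each.
    N3: 40+100 = 140 > 60
    N6: 10+100 = 110 > 80
Round 2 — N3, N6 trip offline.
  N3 sheds 140 MW to N8: 140 each.
    N8: 10+140 = 150 > 60
  N6 sheds 110 MW: no online neighbours, lost.
Round 3 — N8 trips offline.
  N8 sheds 150 MW to N29: 150 each.
    N29: 60+150 = 210 > 100
Round 4 — N29 trips offline.
  N29 sheds 210 MW to N11, N24: 105 each.
    N11: 90+105 = 195 > 110
    N24: 100+105 = 205 > 150
Round 5 — N11, N24 trip offline.
  N11 sheds 195 MW: no online neighbours, lost.
  N24 sheds 205 MW to N9: 205 each.
    N9: 90+205 = 295 > 160
Round 6 — N9 trips offline.
  N9 sheds 295 MW: no online neighbours, lost.
No further trips.

8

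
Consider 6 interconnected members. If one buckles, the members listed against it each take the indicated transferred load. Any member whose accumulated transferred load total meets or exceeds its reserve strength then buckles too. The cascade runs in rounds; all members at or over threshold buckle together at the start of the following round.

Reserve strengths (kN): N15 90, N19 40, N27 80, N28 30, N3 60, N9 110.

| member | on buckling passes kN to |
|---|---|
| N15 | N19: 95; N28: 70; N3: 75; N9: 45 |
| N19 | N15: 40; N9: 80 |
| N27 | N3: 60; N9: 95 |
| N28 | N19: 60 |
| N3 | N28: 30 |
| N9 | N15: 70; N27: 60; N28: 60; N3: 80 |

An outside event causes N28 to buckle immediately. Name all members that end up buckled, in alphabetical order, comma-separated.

N19, N28

Round 1 — N28 buckles (initial).
  N19: +60 → 60 ≥ 40
Round 2 — N19 buckles.
  N15: +40 → 40 < 90
  N9: +80 → 80 < 110
No further bucklings.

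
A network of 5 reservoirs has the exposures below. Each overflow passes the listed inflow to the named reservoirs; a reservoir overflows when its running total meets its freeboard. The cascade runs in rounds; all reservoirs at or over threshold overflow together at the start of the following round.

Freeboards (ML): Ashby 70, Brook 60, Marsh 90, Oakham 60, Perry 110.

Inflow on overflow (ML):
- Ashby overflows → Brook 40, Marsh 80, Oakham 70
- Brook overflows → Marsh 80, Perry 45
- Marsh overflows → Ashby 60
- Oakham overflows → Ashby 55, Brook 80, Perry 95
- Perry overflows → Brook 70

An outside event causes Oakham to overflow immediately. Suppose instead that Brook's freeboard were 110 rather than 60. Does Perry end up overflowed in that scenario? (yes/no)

no

With Brook's freeboard at 110:
Round 1 — Oakham overflows (initial).
  Ashby: +55 → 55 < 70
  Brook: +80 → 80 < 110
  Perry: +95 → 95 < 110
No further overflows.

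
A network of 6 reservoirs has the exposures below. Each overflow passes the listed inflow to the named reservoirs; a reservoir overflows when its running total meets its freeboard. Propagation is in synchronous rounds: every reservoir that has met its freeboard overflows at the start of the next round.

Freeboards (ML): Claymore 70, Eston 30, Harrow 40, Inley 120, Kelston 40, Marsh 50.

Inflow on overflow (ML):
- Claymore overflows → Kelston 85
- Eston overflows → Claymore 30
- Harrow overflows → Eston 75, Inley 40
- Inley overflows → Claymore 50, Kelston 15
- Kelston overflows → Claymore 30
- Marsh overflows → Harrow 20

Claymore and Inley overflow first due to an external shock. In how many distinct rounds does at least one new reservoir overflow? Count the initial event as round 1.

Round 1 — Claymore, Inley overflow (initial).
  Kelston: +85+15 → 100 ≥ 40
Round 2 — Kelston overflows.
No further overflows.

2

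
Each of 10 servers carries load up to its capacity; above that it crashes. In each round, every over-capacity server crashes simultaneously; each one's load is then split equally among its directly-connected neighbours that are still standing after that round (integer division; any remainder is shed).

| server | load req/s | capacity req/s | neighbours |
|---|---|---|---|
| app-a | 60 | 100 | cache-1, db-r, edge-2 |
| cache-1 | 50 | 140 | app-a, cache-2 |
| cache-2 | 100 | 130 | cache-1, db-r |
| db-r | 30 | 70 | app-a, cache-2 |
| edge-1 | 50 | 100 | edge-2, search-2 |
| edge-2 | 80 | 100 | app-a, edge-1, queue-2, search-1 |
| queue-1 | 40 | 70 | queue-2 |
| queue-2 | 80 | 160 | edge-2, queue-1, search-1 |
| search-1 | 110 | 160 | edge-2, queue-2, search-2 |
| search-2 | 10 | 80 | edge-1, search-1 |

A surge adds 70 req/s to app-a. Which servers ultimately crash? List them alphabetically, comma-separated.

app-a, cache-1, cache-2, db-r, edge-2

Round 1 — app-a at 130 > 100. app-a crashes.
  app-a sheds 130 req/s to cache-1, db-r, edge-2: 43 each (1 lost).
    cache-1: 50+43 = 93 ≤ 140
    db-r: 30+43 = 73 > 70
    edge-2: 80+43 = 123 > 100
Round 2 — db-r, edge-2 crash.
  db-r sheds 73 req/s to cache-2: 73 each.
    cache-2: 100+73 = 173 > 130
  edge-2 sheds 123 req/s to edge-1, queue-2, search-1: 41 each.
    edge-1: 50+41 = 91 ≤ 100
    queue-2: 80+41 = 121 ≤ 160
    search-1: 110+41 = 151 ≤ 160
Round 3 — cache-2 crashes.
  cache-2 sheds 173 req/s to cache-1: 173 each.
    cache-1: 93+173 = 266 > 140
Round 4 — cache-1 crashes.
  cache-1 sheds 266 req/s: no online neighbours, lost.
No further crashes.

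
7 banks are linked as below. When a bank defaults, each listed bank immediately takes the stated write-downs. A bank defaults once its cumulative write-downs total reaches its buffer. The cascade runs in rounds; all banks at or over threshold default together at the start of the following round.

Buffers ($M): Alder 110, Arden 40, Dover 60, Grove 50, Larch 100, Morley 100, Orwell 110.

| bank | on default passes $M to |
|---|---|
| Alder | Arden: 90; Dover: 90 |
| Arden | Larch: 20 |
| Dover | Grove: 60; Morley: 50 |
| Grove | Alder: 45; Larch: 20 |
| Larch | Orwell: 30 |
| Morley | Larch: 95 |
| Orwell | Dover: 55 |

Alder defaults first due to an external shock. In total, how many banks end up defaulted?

4

Round 1 — Alder defaults (initial).
  Arden: +90 → 90 ≥ 40
  Dover: +90 → 90 ≥ 60
Round 2 — Arden, Dover default.
  Grove: +60 → 60 ≥ 50
  Larch: +20 → 20 < 100
  Morley: +50 → 50 < 100
Round 3 — Grove defaults.
  Larch: +20 → 40 < 100
No further defaults.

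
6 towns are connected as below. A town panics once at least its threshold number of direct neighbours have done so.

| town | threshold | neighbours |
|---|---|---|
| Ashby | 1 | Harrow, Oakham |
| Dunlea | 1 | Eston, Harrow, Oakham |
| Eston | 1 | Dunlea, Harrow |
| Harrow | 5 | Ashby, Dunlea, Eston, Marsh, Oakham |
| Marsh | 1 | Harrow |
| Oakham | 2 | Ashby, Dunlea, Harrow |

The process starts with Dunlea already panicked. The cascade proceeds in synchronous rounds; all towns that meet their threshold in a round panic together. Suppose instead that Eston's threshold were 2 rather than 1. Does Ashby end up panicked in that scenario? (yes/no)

With Eston's threshold at 2:
Round 1 — Dunlea panics (initial).
Round 2 — no new panics; cascade stops.

no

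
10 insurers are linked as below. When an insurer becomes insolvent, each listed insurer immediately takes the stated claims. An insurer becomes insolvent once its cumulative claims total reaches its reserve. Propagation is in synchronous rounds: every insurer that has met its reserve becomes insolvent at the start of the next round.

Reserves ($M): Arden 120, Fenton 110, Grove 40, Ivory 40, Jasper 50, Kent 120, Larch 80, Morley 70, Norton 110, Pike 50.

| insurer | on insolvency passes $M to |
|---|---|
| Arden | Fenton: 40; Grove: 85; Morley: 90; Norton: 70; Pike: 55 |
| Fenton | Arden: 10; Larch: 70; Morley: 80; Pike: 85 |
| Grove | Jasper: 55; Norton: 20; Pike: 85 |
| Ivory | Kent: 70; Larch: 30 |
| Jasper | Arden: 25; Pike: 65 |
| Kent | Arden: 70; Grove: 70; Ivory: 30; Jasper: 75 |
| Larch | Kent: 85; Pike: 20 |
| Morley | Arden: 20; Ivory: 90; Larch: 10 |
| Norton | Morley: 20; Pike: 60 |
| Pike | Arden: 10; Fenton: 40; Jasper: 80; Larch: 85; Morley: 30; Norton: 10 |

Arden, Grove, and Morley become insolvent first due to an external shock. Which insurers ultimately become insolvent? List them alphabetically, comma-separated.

Round 1 — Arden, Grove, Morley become insolvent (initial).
  Fenton: +40 → 40 < 110
  Ivory: +90 → 90 ≥ 40
  Jasper: +55 → 55 ≥ 50
  Larch: +10 → 10 < 80
  Norton: +70+20 → 90 < 110
  Pike: +55+85 → 140 ≥ 50
Round 2 — Ivory, Jasper, Pike become insolvent.
  Fenton: +40 → 80 < 110
  Kent: +70 → 70 < 120
  Larch: +30+85 → 125 ≥ 80
  Norton: +10 → 100 < 110
Round 3 — Larch becomes insolvent.
  Kent: +85 → 155 ≥ 120
Round 4 — Kent becomes insolvent.
No further insolvencies.

Arden, Grove, Ivory, Jasper, Kent, Larch, Morley, Pike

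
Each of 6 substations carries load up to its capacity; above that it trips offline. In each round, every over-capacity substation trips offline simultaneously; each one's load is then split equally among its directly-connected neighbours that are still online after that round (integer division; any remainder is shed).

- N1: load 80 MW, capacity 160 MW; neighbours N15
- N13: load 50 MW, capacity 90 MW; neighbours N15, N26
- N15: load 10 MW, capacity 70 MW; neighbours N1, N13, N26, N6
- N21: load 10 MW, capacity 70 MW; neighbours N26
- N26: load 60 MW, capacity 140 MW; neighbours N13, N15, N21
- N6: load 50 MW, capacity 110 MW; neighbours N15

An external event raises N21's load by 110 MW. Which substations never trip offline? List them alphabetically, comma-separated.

Round 1 — N21 at 120 > 70. N21 trips offline.
  N21 sheds 120 MW to N26: 120 each.
    N26: 60+120 = 180 > 140
Round 2 — N26 trips offline.
  N26 sheds 180 MW to N13, N15: 90 each.
    N13: 50+90 = 140 > 90
    N15: 10+90 = 100 > 70
Round 3 — N13, N15 trip offline.
  N13 sheds 140 MW: no online neighbours, lost.
  N15 sheds 100 MW to N1, N6: 50 each.
    N1: 80+50 = 130 ≤ 160
    N6: 50+50 = 100 ≤ 110
No further trips.

N1, N6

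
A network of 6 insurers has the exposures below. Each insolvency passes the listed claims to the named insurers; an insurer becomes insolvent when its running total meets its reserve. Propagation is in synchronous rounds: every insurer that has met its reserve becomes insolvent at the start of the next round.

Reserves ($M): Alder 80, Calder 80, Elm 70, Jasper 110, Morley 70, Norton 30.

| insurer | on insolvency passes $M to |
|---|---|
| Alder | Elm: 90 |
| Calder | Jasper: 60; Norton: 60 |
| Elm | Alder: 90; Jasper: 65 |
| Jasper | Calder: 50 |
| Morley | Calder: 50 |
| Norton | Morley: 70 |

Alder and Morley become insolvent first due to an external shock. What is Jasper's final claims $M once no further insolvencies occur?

65

Round 1 — Alder, Morley become insolvent (initial).
  Calder: +50 → 50 < 80
  Elm: +90 → 90 ≥ 70
Round 2 — Elm becomes insolvent.
  Jasper: +65 → 65 < 110
No further insolvencies.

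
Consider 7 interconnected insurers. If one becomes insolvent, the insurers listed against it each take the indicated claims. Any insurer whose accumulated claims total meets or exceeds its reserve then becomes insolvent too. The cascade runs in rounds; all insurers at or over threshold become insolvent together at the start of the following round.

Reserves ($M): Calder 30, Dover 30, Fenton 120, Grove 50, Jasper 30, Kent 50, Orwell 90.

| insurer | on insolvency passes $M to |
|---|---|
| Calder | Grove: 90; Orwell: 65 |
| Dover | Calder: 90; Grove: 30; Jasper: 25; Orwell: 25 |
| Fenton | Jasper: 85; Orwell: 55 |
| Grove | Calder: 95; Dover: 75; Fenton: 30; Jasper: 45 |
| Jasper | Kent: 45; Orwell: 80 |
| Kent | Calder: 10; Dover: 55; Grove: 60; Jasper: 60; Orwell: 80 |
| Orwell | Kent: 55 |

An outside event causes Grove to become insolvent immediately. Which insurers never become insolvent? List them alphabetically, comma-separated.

Round 1 — Grove becomes insolvent (initial).
  Calder: +95 → 95 ≥ 30
  Dover: +75 → 75 ≥ 30
  Fenton: +30 → 30 < 120
  Jasper: +45 → 45 ≥ 30
Round 2 — Calder, Dover, Jasper become insolvent.
  Kent: +45 → 45 < 50
  Orwell: +65+25+80 → 170 ≥ 90
Round 3 — Orwell becomes insolvent.
  Kent: +55 → 100 ≥ 50
Round 4 — Kent becomes insolvent.
No further insolvencies.

Fenton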